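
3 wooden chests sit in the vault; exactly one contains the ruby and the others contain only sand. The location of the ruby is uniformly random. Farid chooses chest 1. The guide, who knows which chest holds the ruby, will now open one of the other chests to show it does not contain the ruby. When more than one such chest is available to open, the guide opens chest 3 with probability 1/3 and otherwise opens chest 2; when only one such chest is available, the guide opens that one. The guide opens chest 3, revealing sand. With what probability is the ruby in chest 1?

Consider each possible location of the ruby in turn.
If it is in chest 1 (prior 1/3): chest 3 is available, opened with probability 1/3; weight (1/3)·(1/3) = 1/9.
If it is in chest 2 (prior 1/3): only chest 3 is available, probability 1; weight (1/3)·1 = 1/3.
If it is in chest 3 (prior 1/3): the guide opened chest 3, so this case is ruled out; weight (1/3)·0 = 0.
The weights sum to 4/9.
So P(the ruby in chest 1 | the guide opened chest 3) = (1/9) / (4/9) = 1/4.

1/4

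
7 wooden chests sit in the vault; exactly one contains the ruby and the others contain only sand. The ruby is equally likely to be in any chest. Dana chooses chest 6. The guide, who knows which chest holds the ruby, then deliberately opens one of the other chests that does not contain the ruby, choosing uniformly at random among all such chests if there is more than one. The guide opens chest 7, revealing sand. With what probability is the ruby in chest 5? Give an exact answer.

Consider each possible location of the ruby in turn.
If it is in any of chests 1, 2, 3, 4, and 5 (prior 1/7 each): the guide has 5 equally likely choices, so probability 1/5; weight (1/7)·(1/5) = 1/35 each.
If it is in chest 6 (prior 1/7): the guide has 6 equally likely choices, so probability 1/6; weight (1/7)·(1/6) = 1/42.
If it is in chest 7 (prior 1/7): the guide opened chest 7, so this case is ruled out; weight (1/7)·0 = 0.
The weights sum to 1/6.
So P(the ruby in chest 5 | the guide opened chest 7) = (1/35) / (1/6) = 6/35.

6/35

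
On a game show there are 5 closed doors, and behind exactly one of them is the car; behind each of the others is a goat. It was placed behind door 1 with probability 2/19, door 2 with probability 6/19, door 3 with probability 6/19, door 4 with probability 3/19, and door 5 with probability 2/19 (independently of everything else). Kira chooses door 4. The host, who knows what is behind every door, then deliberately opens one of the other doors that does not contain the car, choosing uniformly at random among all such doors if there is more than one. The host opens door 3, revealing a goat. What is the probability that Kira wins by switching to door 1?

Apply Bayes' rule, conditioning on where the car actually is.
If it is behind either of doors 1 and 5 (prior 2/19 each): the host has 3 equally likely choices, so probability 1/3; weight (2/19)·(1/3) = 2/57 each.
If it is behind door 2 (prior 6/19): the host has 3 equally likely choices, so probability 1/3; weight (6/19)·(1/3) = 2/19.
If it is behind door 3 (prior 6/19): the host opened door 3, so this case is ruled out; weight (6/19)·0 = 0.
If it is behind door 4 (prior 3/19): the host has 4 equally likely choices, so probability 1/4; weight (3/19)·(1/4) = 3/76.
The weights sum to 49/228.
So P(the car behind door 1 | the host opened door 3) = (2/57) / (49/228) = 8/49.

8/49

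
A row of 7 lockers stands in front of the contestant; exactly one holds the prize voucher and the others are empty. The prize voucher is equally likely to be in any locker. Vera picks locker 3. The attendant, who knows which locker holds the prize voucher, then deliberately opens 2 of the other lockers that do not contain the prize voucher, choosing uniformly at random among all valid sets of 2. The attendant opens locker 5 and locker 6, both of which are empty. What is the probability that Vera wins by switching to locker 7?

Condition on the true location of the prize voucher.
If it is in any of lockers 1, 2, 4, and 7 (prior 1/7 each): the attendant has 10 equally likely choices, so probability 1/10; weight (1/7)·(1/10) = 1/70 each.
If it is in locker 3 (prior 1/7): the attendant has 15 equally likely choices, so probability 1/15; weight (1/7)·(1/15) = 1/105.
If it is in either of lockers 5 and 6 (prior 1/7 each): that locker was opened and seen not to hold the prize — ruled out; weight (1/7)·0 = 0 each.
The weights sum to 1/15.
So P(the prize voucher in locker 7 | the attendant opened locker 5 and locker 6) = (1/70) / (1/15) = 3/14.

3/14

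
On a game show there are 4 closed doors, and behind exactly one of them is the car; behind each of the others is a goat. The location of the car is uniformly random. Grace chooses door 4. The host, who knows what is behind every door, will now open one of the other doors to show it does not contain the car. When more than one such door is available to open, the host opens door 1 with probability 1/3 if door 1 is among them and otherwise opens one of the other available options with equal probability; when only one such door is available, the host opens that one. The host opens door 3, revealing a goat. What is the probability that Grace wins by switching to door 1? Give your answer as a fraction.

1/3

Consider each possible location of the car in turn.
If it is behind door 1 (prior 1/4): door 1 holds the prize so is unavailable; the host chooses uniformly among the 2 others, probability 1/2; weight (1/4)·(1/2) = 1/8.
If it is behind door 2 (prior 1/4): door 1 is available but not opened, probability 2/3; weight (1/4)·(2/3) = 1/6.
If it is behind door 3 (prior 1/4): the host opened door 3, so this case is ruled out; weight (1/4)·0 = 0.
If it is behind door 4 (prior 1/4): door 1 is available but not opened; door 3 gets probability (1 − 1/3)/2 = 1/3; weight (1/4)·(1/3) = 1/12.
The weights sum to 3/8.
So P(the car behind door 1 | the host opened door 3) = (1/8) / (3/8) = 1/3.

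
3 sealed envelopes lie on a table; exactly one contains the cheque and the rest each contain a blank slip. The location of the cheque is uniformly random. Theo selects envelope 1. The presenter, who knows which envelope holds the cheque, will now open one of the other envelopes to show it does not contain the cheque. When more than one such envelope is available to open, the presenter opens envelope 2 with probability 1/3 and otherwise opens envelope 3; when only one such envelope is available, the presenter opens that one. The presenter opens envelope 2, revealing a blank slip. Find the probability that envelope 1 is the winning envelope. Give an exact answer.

1/4

Apply Bayes' rule, conditioning on where the cheque actually is.
If it is in envelope 1 (prior 1/3): envelope 2 is available, opened with probability 1/3; weight (1/3)·(1/3) = 1/9.
If it is in envelope 2 (prior 1/3): the presenter opened envelope 2, so this case is ruled out; weight (1/3)·0 = 0.
If it is in envelope 3 (prior 1/3): only envelope 2 is available, probability 1; weight (1/3)·1 = 1/3.
The weights sum to 4/9.
So P(the cheque in envelope 1 | the presenter opened envelope 2) = (1/9) / (4/9) = 1/4.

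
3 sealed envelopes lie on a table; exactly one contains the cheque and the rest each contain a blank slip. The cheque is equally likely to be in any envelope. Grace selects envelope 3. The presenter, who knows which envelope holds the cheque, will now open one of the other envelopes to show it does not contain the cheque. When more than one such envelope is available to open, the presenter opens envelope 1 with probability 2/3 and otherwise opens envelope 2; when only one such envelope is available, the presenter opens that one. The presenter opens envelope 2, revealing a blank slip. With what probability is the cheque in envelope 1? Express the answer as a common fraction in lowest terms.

3/4

Condition on the true location of the cheque.
If it is in envelope 1 (prior 1/3): only envelope 2 is available, probability 1; weight (1/3)·1 = 1/3.
If it is in envelope 2 (prior 1/3): the presenter opened envelope 2, so this case is ruled out; weight (1/3)·0 = 0.
If it is in envelope 3 (prior 1/3): envelope 1 is available but not opened, probability 1/3; weight (1/3)·(1/3) = 1/9.
The weights sum to 4/9.
So P(the cheque in envelope 1 | the presenter opened envelope 2) = (1/3) / (4/9) = 3/4.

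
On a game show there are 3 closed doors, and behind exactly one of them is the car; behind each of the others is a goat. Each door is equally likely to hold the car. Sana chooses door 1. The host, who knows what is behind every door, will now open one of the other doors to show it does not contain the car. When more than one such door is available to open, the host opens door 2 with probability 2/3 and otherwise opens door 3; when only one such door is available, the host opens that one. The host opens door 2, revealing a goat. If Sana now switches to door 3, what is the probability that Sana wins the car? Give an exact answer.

Apply Bayes' rule, conditioning on where the car actually is.
If it is behind door 1 (prior 1/3): door 2 is available, opened with probability 2/3; weight (1/3)·(2/3) = 2/9.
If it is behind door 2 (prior 1/3): the host opened door 2, so this case is ruled out; weight (1/3)·0 = 0.
If it is behind door 3 (prior 1/3): only door 2 is available, probability 1; weight (1/3)·1 = 1/3.
The weights sum to 5/9.
So P(the car behind door 3 | the host opened door 2) = (1/3) / (5/9) = 3/5.

3/5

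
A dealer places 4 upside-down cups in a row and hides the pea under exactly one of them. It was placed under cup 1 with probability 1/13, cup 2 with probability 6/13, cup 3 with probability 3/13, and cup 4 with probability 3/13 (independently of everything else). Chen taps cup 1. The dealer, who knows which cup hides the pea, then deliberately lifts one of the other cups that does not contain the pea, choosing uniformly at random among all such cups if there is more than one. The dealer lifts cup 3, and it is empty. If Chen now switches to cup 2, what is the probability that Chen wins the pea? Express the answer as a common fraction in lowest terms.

18/29

Apply Bayes' rule, conditioning on where the pea actually is.
If it is under cup 1 (prior 1/13): the dealer has 3 equally likely choices, so probability 1/3; weight (1/13)·(1/3) = 1/39.
If it is under cup 2 (prior 6/13): the dealer has 2 equally likely choices, so probability 1/2; weight (6/13)·(1/2) = 3/13.
If it is under cup 3 (prior 3/13): the dealer opened cup 3, so this case is ruled out; weight (3/13)·0 = 0.
If it is under cup 4 (prior 3/13): the dealer has 2 equally likely choices, so probability 1/2; weight (3/13)·(1/2) = 3/26.
The weights sum to 29/78.
So P(the pea under cup 2 | the dealer opened cup 3) = (3/13) / (29/78) = 18/29.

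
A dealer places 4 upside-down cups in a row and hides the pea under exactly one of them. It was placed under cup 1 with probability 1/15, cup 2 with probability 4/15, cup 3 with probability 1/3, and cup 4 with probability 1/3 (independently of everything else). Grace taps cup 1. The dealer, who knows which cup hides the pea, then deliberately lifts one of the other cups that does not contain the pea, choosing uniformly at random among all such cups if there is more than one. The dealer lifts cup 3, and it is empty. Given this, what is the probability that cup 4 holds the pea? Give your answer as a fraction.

Condition on the true location of the pea.
If it is under cup 1 (prior 1/15): the dealer has 3 equally likely choices, so probability 1/3; weight (1/15)·(1/3) = 1/45.
If it is under cup 2 (prior 4/15): the dealer has 2 equally likely choices, so probability 1/2; weight (4/15)·(1/2) = 2/15.
If it is under cup 3 (prior 1/3): the dealer opened cup 3, so this case is ruled out; weight (1/3)·0 = 0.
If it is under cup 4 (prior 1/3): the dealer has 2 equally likely choices, so probability 1/2; weight (1/3)·(1/2) = 1/6.
The weights sum to 29/90.
So P(the pea under cup 4 | the dealer opened cup 3) = (1/6) / (29/90) = 15/29.

15/29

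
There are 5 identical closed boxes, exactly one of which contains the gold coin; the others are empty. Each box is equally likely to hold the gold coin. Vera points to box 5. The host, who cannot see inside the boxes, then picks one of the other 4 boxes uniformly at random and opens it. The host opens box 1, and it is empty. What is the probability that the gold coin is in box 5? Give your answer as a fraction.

1/4

Consider each possible location of the gold coin in turn.
If it is in box 1 (prior 1/5): the host opened box 1, so this case is ruled out; weight (1/5)·0 = 0.
If it is in any of boxes 2, 3, 4, and 5 (prior 1/5 each): the host picks box 1 with probability 1/4 regardless, and it is not the prize; weight (1/5)·(1/4) = 1/20 each.
The weights sum to 1/5.
So P(the gold coin in box 5 | the host opened box 1) = (1/20) / (1/5) = 1/4.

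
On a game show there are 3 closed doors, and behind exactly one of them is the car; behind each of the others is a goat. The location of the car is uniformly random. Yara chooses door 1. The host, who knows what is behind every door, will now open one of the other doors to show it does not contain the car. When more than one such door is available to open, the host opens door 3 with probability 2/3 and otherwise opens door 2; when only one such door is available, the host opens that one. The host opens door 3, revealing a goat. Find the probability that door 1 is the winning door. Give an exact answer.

Consider each possible location of the car in turn.
If it is behind door 1 (prior 1/3): door 3 is available, opened with probability 2/3; weight (1/3)·(2/3) = 2/9.
If it is behind door 2 (prior 1/3): only door 3 is available, probability 1; weight (1/3)·1 = 1/3.
If it is behind door 3 (prior 1/3): the host opened door 3, so this case is ruled out; weight (1/3)·0 = 0.
The weights sum to 5/9.
So P(the car behind door 1 | the host opened door 3) = (2/9) / (5/9) = 2/5.

2/5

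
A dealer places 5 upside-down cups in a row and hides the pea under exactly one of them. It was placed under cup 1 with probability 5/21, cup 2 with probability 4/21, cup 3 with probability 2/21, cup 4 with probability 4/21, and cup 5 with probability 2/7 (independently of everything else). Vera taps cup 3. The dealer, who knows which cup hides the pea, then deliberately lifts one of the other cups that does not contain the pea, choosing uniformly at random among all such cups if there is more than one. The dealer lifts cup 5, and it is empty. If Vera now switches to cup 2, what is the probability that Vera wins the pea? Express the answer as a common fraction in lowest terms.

8/29

Apply Bayes' rule, conditioning on where the pea actually is.
If it is under cup 1 (prior 5/21): the dealer has 3 equally likely choices, so probability 1/3; weight (5/21)·(1/3) = 5/63.
If it is under either of cups 2 and 4 (prior 4/21 each): the dealer has 3 equally likely choices, so probability 1/3; weight (4/21)·(1/3) = 4/63 each.
If it is under cup 3 (prior 2/21): the dealer has 4 equally likely choices, so probability 1/4; weight (2/21)·(1/4) = 1/42.
If it is under cup 5 (prior 2/7): the dealer opened cup 5, so this case is ruled out; weight (2/7)·0 = 0.
The weights sum to 29/126.
So P(the pea under cup 2 | the dealer opened cup 5) = (4/63) / (29/126) = 8/29.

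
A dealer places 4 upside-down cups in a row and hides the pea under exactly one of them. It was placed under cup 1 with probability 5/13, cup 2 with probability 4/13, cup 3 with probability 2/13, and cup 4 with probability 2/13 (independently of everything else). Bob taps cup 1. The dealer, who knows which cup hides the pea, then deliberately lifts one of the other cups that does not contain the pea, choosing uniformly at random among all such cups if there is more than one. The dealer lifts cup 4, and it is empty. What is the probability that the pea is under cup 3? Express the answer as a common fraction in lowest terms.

3/14

Apply Bayes' rule, conditioning on where the pea actually is.
If it is under cup 1 (prior 5/13): the dealer has 3 equally likely choices, so probability 1/3; weight (5/13)·(1/3) = 5/39.
If it is under cup 2 (prior 4/13): the dealer has 2 equally likely choices, so probability 1/2; weight (4/13)·(1/2) = 2/13.
If it is under cup 3 (prior 2/13): the dealer has 2 equally likely choices, so probability 1/2; weight (2/13)·(1/2) = 1/13.
If it is under cup 4 (prior 2/13): the dealer opened cup 4, so this case is ruled out; weight (2/13)·0 = 0.
The weights sum to 14/39.
So P(the pea under cup 3 | the dealer opened cup 4) = (1/13) / (14/39) = 3/14.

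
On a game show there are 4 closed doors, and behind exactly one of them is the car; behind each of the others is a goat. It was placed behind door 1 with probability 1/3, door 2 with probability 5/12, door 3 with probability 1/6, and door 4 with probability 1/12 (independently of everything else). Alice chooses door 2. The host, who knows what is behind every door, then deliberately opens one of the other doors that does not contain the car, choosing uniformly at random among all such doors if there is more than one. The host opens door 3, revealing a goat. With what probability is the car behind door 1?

Condition on the true location of the car.
If it is behind door 1 (prior 1/3): the host has 2 equally likely choices, so probability 1/2; weight (1/3)·(1/2) = 1/6.
If it is behind door 2 (prior 5/12): the host has 3 equally likely choices, so probability 1/3; weight (5/12)·(1/3) = 5/36.
If it is behind door 3 (prior 1/6): the host opened door 3, so this case is ruled out; weight (1/6)·0 = 0.
If it is behind door 4 (prior 1/12): the host has 2 equally likely choices, so probability 1/2; weight (1/12)·(1/2) = 1/24.
The weights sum to 25/72.
So P(the car behind door 1 | the host opened door 3) = (1/6) / (25/72) = 12/25.

12/25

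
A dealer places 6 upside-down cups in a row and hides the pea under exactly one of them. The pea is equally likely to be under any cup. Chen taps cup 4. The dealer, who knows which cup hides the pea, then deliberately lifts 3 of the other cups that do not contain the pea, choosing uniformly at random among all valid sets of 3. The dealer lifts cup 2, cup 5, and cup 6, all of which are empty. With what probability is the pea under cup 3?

5/12

Consider each possible location of the pea in turn.
If it is under either of cups 1 and 3 (prior 1/6 each): the dealer has 4 equally likely choices, so probability 1/4; weight (1/6)·(1/4) = 1/24 each.
If it is under any of cups 2, 5, and 6 (prior 1/6 each): that cup was opened and seen not to hold the prize — ruled out; weight (1/6)·0 = 0 each.
If it is under cup 4 (prior 1/6): the dealer has 10 equally likely choices, so probability 1/10; weight (1/6)·(1/10) = 1/60.
The weights sum to 1/10.
So P(the pea under cup 3 | the dealer opened cup 2, cup 5, and cup 6) = (1/24) / (1/10) = 5/12.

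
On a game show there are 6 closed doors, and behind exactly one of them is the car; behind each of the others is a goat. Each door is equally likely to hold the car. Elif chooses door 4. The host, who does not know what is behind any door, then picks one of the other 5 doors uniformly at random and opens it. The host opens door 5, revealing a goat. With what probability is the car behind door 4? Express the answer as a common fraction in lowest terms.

1/5

Because the host chose which door to open without knowing where the car is, the choice is independent of the prize location. Learning that door 5 does not hold the car simply rules out that one location and leaves the remaining 5 doors still equally likely by symmetry.
So P(the car behind door 4) = 1/5.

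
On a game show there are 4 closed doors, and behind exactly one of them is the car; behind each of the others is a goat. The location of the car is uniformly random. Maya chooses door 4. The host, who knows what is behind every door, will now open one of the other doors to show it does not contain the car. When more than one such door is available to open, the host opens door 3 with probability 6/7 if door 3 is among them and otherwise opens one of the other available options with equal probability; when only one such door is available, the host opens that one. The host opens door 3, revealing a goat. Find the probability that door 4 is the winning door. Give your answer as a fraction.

Apply Bayes' rule, conditioning on where the car actually is.
If it is behind any of doors 1, 2, and 4 (prior 1/4 each): door 3 is available, opened with probability 6/7; weight (1/4)·(6/7) = 3/14 each.
If it is behind door 3 (prior 1/4): the host opened door 3, so this case is ruled out; weight (1/4)·0 = 0.
The weights sum to 9/14.
So P(the car behind door 4 | the host opened door 3) = (3/14) / (9/14) = 1/3.

1/3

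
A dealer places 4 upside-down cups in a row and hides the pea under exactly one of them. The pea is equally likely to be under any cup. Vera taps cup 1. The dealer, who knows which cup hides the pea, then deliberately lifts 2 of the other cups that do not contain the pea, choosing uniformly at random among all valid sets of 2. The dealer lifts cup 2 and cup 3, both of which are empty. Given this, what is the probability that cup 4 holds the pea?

3/4

Condition on the true location of the pea.
If it is under cup 1 (prior 1/4): the dealer has 3 equally likely choices, so probability 1/3; weight (1/4)·(1/3) = 1/12.
If it is under either of cups 2 and 3 (prior 1/4 each): that cup was opened and seen not to hold the prize — ruled out; weight (1/4)·0 = 0 each.
If it is under cup 4 (prior 1/4): the dealer has no choice, probability 1; weight (1/4)·1 = 1/4.
The weights sum to 1/3.
So P(the pea under cup 4 | the dealer opened cup 2 and cup 3) = (1/4) / (1/3) = 3/4.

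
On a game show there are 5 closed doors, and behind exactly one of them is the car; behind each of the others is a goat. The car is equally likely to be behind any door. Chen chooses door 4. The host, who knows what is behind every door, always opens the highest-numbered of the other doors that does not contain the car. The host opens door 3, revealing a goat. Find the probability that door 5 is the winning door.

Consider each possible location of the car in turn.
If it is behind any of doors 1, 2, and 4 (prior 1/5 each): the host would have opened door 5 instead, probability 0; weight (1/5)·0 = 0 each.
If it is behind door 3 (prior 1/5): the host opened door 3, so this case is ruled out; weight (1/5)·0 = 0.
If it is behind door 5 (prior 1/5): door 3 is the highest-numbered option available, probability 1; weight (1/5)·1 = 1/5.
The weights sum to 1/5.
So P(the car behind door 5 | the host opened door 3) = (1/5) / (1/5) = 1.

1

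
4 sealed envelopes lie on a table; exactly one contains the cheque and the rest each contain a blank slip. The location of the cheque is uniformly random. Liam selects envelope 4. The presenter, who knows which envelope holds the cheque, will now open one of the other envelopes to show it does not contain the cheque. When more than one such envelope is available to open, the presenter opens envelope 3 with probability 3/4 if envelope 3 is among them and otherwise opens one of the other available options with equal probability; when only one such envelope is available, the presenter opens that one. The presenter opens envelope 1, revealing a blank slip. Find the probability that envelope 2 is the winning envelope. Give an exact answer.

2/7

Condition on the true location of the cheque.
If it is in envelope 1 (prior 1/4): the presenter opened envelope 1, so this case is ruled out; weight (1/4)·0 = 0.
If it is in envelope 2 (prior 1/4): envelope 3 is available but not opened, probability 1/4; weight (1/4)·(1/4) = 1/16.
If it is in envelope 3 (prior 1/4): envelope 3 holds the prize so is unavailable; the presenter chooses uniformly among the 2 others, probability 1/2; weight (1/4)·(1/2) = 1/8.
If it is in envelope 4 (prior 1/4): envelope 3 is available but not opened; envelope 1 gets probability (1 − 3/4)/2 = 1/8; weight (1/4)·(1/8) = 1/32.
The weights sum to 7/32.
So P(the cheque in envelope 2 | the presenter opened envelope 1) = (1/16) / (7/32) = 2/7.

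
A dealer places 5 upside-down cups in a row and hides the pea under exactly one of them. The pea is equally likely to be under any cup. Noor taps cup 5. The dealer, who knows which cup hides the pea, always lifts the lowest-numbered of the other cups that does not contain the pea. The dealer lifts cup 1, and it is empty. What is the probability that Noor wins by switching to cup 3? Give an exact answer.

1/4

Apply Bayes' rule, conditioning on where the pea actually is.
If it is under cup 1 (prior 1/5): the dealer opened cup 1, so this case is ruled out; weight (1/5)·0 = 0.
If it is under any of cups 2, 3, 4, and 5 (prior 1/5 each): cup 1 is the lowest-numbered option available, probability 1; weight (1/5)·1 = 1/5 each.
The weights sum to 4/5.
So P(the pea under cup 3 | the dealer opened cup 1) = (1/5) / (4/5) = 1/4.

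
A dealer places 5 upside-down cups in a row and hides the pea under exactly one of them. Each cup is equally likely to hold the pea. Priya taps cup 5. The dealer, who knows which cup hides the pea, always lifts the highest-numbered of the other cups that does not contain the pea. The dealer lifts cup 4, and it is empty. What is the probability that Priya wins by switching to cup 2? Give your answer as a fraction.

1/4

Condition on the true location of the pea.
If it is under any of cups 1, 2, 3, and 5 (prior 1/5 each): cup 4 is the highest-numbered option available, probability 1; weight (1/5)·1 = 1/5 each.
If it is under cup 4 (prior 1/5): the dealer opened cup 4, so this case is ruled out; weight (1/5)·0 = 0.
The weights sum to 4/5.
So P(the pea under cup 2 | the dealer opened cup 4) = (1/5) / (4/5) = 1/4.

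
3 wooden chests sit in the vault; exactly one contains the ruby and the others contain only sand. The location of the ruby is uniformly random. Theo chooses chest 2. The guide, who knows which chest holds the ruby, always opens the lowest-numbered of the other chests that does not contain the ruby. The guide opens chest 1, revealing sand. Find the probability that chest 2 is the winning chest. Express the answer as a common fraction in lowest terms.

Condition on the true location of the ruby.
If it is in chest 1 (prior 1/3): the guide opened chest 1, so this case is ruled out; weight (1/3)·0 = 0.
If it is in either of chests 2 and 3 (prior 1/3 each): chest 1 is the lowest-numbered option available, probability 1; weight (1/3)·1 = 1/3 each.
The weights sum to 2/3.
So P(the ruby in chest 2 | the guide opened chest 1) = (1/3) / (2/3) = 1/2.

1/2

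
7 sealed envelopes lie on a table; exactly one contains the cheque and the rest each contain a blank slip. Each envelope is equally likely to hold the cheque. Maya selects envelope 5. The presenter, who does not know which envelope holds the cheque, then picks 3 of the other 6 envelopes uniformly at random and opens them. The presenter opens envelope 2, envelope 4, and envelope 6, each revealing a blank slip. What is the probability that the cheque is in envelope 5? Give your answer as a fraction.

1/4

Because the presenter chose which envelopes to open without knowing where the cheque is, the choice is independent of the prize location. Learning that none of the 3 opened envelopes holds the cheque simply rules out those 3 locations and leaves the remaining 4 envelopes still equally likely by symmetry.
So P(the cheque in envelope 5) = 1/4.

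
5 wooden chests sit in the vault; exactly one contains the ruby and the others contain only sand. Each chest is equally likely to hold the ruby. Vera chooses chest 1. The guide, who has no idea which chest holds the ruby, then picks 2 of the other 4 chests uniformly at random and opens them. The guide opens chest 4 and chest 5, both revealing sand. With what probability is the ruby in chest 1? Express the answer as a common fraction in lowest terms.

Condition on the true location of the ruby.
If it is in any of chests 1, 2, and 3 (prior 1/5 each): the guide picks exactly this set with probability 1/6 regardless, and none is the prize; weight (1/5)·(1/6) = 1/30 each.
If it is in either of chests 4 and 5 (prior 1/5 each): that chest was opened and seen not to hold the prize — ruled out; weight (1/5)·0 = 0 each.
The weights sum to 1/10.
So P(the ruby in chest 1 | the guide opened chest 4 and chest 5) = (1/30) / (1/10) = 1/3.

1/3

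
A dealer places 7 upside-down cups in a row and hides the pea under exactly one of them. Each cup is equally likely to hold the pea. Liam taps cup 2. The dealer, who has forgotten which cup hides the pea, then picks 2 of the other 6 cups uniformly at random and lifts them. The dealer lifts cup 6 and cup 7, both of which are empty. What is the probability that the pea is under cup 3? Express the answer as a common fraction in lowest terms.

Apply Bayes' rule, conditioning on where the pea actually is.
If it is under any of cups 1, 2, 3, 4, and 5 (prior 1/7 each): the dealer picks exactly this set with probability 1/15 regardless, and none is the prize; weight (1/7)·(1/15) = 1/105 each.
If it is under either of cups 6 and 7 (prior 1/7 each): that cup was opened and seen not to hold the prize — ruled out; weight (1/7)·0 = 0 each.
The weights sum to 1/21.
So P(the pea under cup 3 | the dealer opened cup 6 and cup 7) = (1/105) / (1/21) = 1/5.

1/5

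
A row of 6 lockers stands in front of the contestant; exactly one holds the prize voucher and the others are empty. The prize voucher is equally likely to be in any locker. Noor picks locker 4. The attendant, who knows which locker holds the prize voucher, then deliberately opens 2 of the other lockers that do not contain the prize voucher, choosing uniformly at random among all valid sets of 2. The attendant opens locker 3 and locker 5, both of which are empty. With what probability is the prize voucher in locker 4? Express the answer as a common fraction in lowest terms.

Condition on the true location of the prize voucher.
If it is in any of lockers 1, 2, and 6 (prior 1/6 each): the attendant has 6 equally likely choices, so probability 1/6; weight (1/6)·(1/6) = 1/36 each.
If it is in either of lockers 3 and 5 (prior 1/6 each): that locker was opened and seen not to hold the prize — ruled out; weight (1/6)·0 = 0 each.
If it is in locker 4 (prior 1/6): the attendant has 10 equally likely choices, so probability 1/10; weight (1/6)·(1/10) = 1/60.
The weights sum to 1/10.
So P(the prize voucher in locker 4 | the attendant opened locker 3 and locker 5) = (1/60) / (1/10) = 1/6.

1/6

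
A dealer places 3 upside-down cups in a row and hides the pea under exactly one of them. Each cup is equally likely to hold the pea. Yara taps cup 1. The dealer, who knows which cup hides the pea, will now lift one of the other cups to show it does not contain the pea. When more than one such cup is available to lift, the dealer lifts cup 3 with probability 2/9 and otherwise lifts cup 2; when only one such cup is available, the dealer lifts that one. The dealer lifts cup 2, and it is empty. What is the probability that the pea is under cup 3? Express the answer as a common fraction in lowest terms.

9/16

Condition on the true location of the pea.
If it is under cup 1 (prior 1/3): cup 3 is available but not opened, probability 7/9; weight (1/3)·(7/9) = 7/27.
If it is under cup 2 (prior 1/3): the dealer opened cup 2, so this case is ruled out; weight (1/3)·0 = 0.
If it is under cup 3 (prior 1/3): only cup 2 is available, probability 1; weight (1/3)·1 = 1/3.
The weights sum to 16/27.
So P(the pea under cup 3 | the dealer opened cup 2) = (1/3) / (16/27) = 9/16.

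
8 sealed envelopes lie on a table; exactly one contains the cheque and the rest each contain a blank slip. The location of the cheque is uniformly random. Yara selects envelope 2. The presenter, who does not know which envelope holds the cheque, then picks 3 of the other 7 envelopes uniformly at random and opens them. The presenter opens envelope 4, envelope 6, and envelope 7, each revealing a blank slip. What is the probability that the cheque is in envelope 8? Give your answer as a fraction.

Because the presenter chose which envelopes to open without knowing where the cheque is, the choice is independent of the prize location. Learning that none of the 3 opened envelopes holds the cheque simply rules out those 3 locations and leaves the remaining 5 envelopes still equally likely by symmetry.
So P(the cheque in envelope 8) = 1/5.

1/5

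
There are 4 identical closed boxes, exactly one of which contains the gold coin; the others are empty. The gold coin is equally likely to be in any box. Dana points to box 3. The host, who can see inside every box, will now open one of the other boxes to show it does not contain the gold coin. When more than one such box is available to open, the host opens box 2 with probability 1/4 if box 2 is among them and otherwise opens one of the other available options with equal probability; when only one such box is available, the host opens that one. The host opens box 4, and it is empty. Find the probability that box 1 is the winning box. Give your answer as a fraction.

6/13

Apply Bayes' rule, conditioning on where the gold coin actually is.
If it is in box 1 (prior 1/4): box 2 is available but not opened, probability 3/4; weight (1/4)·(3/4) = 3/16.
If it is in box 2 (prior 1/4): box 2 holds the prize so is unavailable; the host chooses uniformly among the 2 others, probability 1/2; weight (1/4)·(1/2) = 1/8.
If it is in box 3 (prior 1/4): box 2 is available but not opened; box 4 gets probability (1 − 1/4)/2 = 3/8; weight (1/4)·(3/8) = 3/32.
If it is in box 4 (prior 1/4): the host opened box 4, so this case is ruled out; weight (1/4)·0 = 0.
The weights sum to 13/32.
So P(the gold coin in box 1 | the host opened box 4) = (3/16) / (13/32) = 6/13.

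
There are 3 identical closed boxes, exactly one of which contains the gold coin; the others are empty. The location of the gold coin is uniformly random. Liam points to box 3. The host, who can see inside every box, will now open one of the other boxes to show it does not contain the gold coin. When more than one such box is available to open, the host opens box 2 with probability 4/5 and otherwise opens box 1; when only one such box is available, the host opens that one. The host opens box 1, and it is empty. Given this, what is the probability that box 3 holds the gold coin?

Consider each possible location of the gold coin in turn.
If it is in box 1 (prior 1/3): the host opened box 1, so this case is ruled out; weight (1/3)·0 = 0.
If it is in box 2 (prior 1/3): only box 1 is available, probability 1; weight (1/3)·1 = 1/3.
If it is in box 3 (prior 1/3): box 2 is available but not opened, probability 1/5; weight (1/3)·(1/5) = 1/15.
The weights sum to 2/5.
So P(the gold coin in box 3 | the host opened box 1) = (1/15) / (2/5) = 1/6.

1/6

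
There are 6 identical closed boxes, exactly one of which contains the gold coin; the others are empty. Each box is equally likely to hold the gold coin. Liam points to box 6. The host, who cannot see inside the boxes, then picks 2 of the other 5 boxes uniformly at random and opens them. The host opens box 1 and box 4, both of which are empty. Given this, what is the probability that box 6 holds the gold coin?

1/4

Because the host chose which boxes to open without knowing where the gold coin is, the choice is independent of the prize location. Learning that none of the 2 opened boxes holds the gold coin simply rules out those 2 locations and leaves the remaining 4 boxes still equally likely by symmetry.
So P(the gold coin in box 6) = 1/4.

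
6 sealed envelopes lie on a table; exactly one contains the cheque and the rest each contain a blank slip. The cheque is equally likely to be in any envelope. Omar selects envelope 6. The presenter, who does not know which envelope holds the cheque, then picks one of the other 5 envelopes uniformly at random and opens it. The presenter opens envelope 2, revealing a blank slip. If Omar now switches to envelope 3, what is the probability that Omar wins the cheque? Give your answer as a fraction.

Condition on the true location of the cheque.
If it is in any of envelopes 1, 3, 4, 5, and 6 (prior 1/6 each): the presenter picks envelope 2 with probability 1/5 regardless, and it is not the prize; weight (1/6)·(1/5) = 1/30 each.
If it is in envelope 2 (prior 1/6): the presenter opened envelope 2, so this case is ruled out; weight (1/6)·0 = 0.
The weights sum to 1/6.
So P(the cheque in envelope 3 | the presenter opened envelope 2) = (1/30) / (1/6) = 1/5.

1/5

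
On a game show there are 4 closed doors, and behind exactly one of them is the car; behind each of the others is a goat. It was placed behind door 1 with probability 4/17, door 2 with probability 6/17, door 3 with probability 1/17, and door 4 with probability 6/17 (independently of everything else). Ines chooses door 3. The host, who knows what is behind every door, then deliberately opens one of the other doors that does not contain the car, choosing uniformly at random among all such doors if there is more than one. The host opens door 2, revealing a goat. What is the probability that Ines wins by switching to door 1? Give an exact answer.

3/8

Consider each possible location of the car in turn.
If it is behind door 1 (prior 4/17): the host has 2 equally likely choices, so probability 1/2; weight (4/17)·(1/2) = 2/17.
If it is behind door 2 (prior 6/17): the host opened door 2, so this case is ruled out; weight (6/17)·0 = 0.
If it is behind door 3 (prior 1/17): the host has 3 equally likely choices, so probability 1/3; weight (1/17)·(1/3) = 1/51.
If it is behind door 4 (prior 6/17): the host has 2 equally likely choices, so probability 1/2; weight (6/17)·(1/2) = 3/17.
The weights sum to 16/51.
So P(the car behind door 1 | the host opened door 2) = (2/17) / (16/51) = 3/8.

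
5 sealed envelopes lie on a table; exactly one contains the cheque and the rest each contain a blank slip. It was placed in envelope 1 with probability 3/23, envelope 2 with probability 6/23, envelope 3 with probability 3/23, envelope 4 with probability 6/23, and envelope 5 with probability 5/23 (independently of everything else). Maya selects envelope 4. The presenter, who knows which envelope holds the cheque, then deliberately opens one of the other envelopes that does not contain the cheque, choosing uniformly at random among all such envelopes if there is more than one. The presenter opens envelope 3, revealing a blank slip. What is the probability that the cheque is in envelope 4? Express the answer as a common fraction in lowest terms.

9/37

Consider each possible location of the cheque in turn.
If it is in envelope 1 (prior 3/23): the presenter has 3 equally likely choices, so probability 1/3; weight (3/23)·(1/3) = 1/23.
If it is in envelope 2 (prior 6/23): the presenter has 3 equally likely choices, so probability 1/3; weight (6/23)·(1/3) = 2/23.
If it is in envelope 3 (prior 3/23): the presenter opened envelope 3, so this case is ruled out; weight (3/23)·0 = 0.
If it is in envelope 4 (prior 6/23): the presenter has 4 equally likely choices, so probability 1/4; weight (6/23)·(1/4) = 3/46.
If it is in envelope 5 (prior 5/23): the presenter has 3 equally likely choices, so probability 1/3; weight (5/23)·(1/3) = 5/69.
The weights sum to 37/138.
So P(the cheque in envelope 4 | the presenter opened envelope 3) = (3/46) / (37/138) = 9/37.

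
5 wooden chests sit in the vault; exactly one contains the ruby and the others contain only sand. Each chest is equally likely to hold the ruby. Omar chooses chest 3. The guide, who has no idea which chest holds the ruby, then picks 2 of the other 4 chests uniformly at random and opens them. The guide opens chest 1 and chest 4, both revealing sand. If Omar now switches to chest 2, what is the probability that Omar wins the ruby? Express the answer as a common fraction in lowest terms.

Because the guide chose which chests to open without knowing where the ruby is, the choice is independent of the prize location. Learning that none of the 2 opened chests holds the ruby simply rules out those 2 locations and leaves the remaining 3 chests still equally likely by symmetry.
So P(the ruby in chest 2) = 1/3.

1/3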